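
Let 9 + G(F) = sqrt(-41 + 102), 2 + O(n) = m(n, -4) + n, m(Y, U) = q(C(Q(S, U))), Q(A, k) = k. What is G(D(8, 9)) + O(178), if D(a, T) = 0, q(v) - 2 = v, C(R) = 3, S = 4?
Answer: 172 + sqrt(61) ≈ 179.81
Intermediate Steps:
q(v) = 2 + v
m(Y, U) = 5 (m(Y, U) = 2 + 3 = 5)
O(n) = 3 + n (O(n) = -2 + (5 + n) = 3 + n)
G(F) = -9 + sqrt(61) (G(F) = -9 + sqrt(-41 + 102) = -9 + sqrt(61))
G(D(8, 9)) + O(178) = (-9 + sqrt(61)) + (3 + 178) = (-9 + sqrt(61)) + 181 = 172 + sqrt(61)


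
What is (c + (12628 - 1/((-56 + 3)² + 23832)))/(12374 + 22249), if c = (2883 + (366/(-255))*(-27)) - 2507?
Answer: 29535118309/78403264155 ≈ 0.37671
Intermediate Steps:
c = 35254/85 (c = (2883 + (366*(-1/255))*(-27)) - 2507 = (2883 - 122/85*(-27)) - 2507 = (2883 + 3294/85) - 2507 = 248349/85 - 2507 = 35254/85 ≈ 414.75)
(c + (12628 - 1/((-56 + 3)² + 23832)))/(12374 + 22249) = (35254/85 + (12628 - 1/((-56 + 3)² + 23832)))/(12374 + 22249) = (35254/85 + (12628 - 1/((-53)² + 23832)))/34623 = (35254/85 + (12628 - 1/(2809 + 23832)))*(1/34623) = (35254/85 + (12628 - 1/26641))*(1/34623) = (35254/85 + 336422547/26641)*(1/34623) = (29535118309/2264485)*(1/34623) = 29535118309/78403264155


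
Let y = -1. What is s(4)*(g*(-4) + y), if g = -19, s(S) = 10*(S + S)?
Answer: 6000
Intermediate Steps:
s(S) = 20*S (s(S) = 10*(2*S) = 20*S)
s(4)*(g*(-4) + y) = (20*4)*(-19*(-4) - 1) = 80*(76 - 1) = 80*75 = 6000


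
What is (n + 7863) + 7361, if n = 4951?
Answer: 20175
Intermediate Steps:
(n + 7863) + 7361 = (4951 + 7863) + 7361 = 12814 + 7361 = 20175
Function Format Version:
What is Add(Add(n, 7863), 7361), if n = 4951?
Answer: 20175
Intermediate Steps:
Add(Add(n, 7863), 7361) = Add(Add(4951, 7863), 7361) = Add(12814, 7361) = 20175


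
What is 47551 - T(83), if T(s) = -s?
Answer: 47634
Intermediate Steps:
47551 - T(83) = 47551 - (-1)*83 = 47551 - 1*(-83) = 47551 + 83 = 47634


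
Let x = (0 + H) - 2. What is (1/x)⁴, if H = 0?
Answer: 1/16 ≈ 0.062500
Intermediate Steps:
x = -2 (x = (0 + 0) - 2 = 0 - 2 = -2)
(1/x)⁴ = (1/(-2))⁴ = (-½)⁴ = 1/16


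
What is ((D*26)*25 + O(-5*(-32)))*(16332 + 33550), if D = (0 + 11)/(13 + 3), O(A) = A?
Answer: 121088555/4 ≈ 3.0272e+7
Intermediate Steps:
D = 11/16 ≈ 0.68750
((D*26)*25 + O(-5*(-32)))*(16332 + 33550) = (((11/16)*26)*25 - 5*(-32))*(16332 + 33550) = ((143/8)*25 + 160)*49882 = (3575/8 + 160)*49882 = (4855/8)*49882 = 121088555/4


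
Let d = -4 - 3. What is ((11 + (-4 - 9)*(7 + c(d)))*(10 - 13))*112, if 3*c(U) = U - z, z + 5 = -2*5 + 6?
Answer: 29792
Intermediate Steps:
z = -9 (z = -5 + (-2*5 + 6) = -5 + (-10 + 6) = -5 - 4 = -9)
d = -7
c(U) = 3 + U/3 (c(U) = (U - 1*(-9))/3 = (U + 9)/3 = (9 + U)/3 = 3 + U/3)
((11 + (-4 - 9)*(7 + c(d)))*(10 - 13))*112 = ((11 + (-4 - 9)*(7 + (3 + (⅓)*(-7))))*(10 - 13))*112 = ((11 - 13*(7 + (3 - 7/3)))*(-3))*112 = ((11 - 13*(7 + ⅔))*(-3))*112 = ((11 - 13*23/3)*(-3))*112 = ((11 - 299/3)*(-3))*112 = -266/3*(-3)*112 = 266*112 = 29792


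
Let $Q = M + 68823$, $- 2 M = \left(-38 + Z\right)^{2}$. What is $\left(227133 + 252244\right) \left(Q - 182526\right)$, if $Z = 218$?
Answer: $-62272510431$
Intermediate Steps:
$M = -16200$ ($M = - \frac{\left(-38 + 218\right)^{2}}{2} = - \frac{180^{2}}{2} = \left(- \frac{1}{2}\right) 32400 = -16200$)
$Q = 52623$ ($Q = -16200 + 68823 = 52623$)
$\left(227133 + 252244\right) \left(Q - 182526\right) = \left(227133 + 252244\right) \left(52623 - 182526\right) = 479377 \left(-129903\right) = -62272510431$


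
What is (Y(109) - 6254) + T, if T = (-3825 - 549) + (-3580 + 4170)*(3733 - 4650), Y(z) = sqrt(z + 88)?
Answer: -551658 + sqrt(197) ≈ -5.5164e+5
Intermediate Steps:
Y(z) = sqrt(88 + z)
T = -545404 (T = -4374 + 590*(-917) = -4374 - 541030 = -545404)
(Y(109) - 6254) + T = (sqrt(88 + 109) - 6254) - 545404 = (sqrt(197) - 6254) - 545404 = (-6254 + sqrt(197)) - 545404 = -551658 + sqrt(197)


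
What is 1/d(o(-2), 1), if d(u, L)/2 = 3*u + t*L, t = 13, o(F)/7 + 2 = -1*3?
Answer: -1/184 ≈ -0.0054348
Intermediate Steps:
o(F) = -35 (o(F) = -14 + 7*(-1*3) = -14 + 7*(-3) = -14 - 21 = -35)
d(u, L) = 6*u + 26*L (d(u, L) = 2*(3*u + 13*L) = 6*u + 26*L)
1/d(o(-2), 1) = 1/(6*(-35) + 26*1) = 1/(-210 + 26) = 1/(-184) = -1/184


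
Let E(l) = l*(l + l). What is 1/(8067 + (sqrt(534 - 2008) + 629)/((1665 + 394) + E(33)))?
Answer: 72411406198/584153563569769 - 4237*I*sqrt(1474)/1168307127139538 ≈ 0.00012396 - 1.3924e-10*I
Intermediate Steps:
E(l) = 2*l**2 (E(l) = l*(2*l) = 2*l**2)
1/(8067 + (sqrt(534 - 2008) + 629)/((1665 + 394) + E(33))) = 1/(8067 + (sqrt(534 - 2008) + 629)/((1665 + 394) + 2*33**2)) = 1/(8067 + (sqrt(-1474) + 629)/(2059 + 2*1089)) = 1/(8067 + (I*sqrt(1474) + 629)/(2059 + 2178)) = 1/(8067 + (629 + I*sqrt(1474))/4237) = 1/(8067 + (629 + I*sqrt(1474))*(1/4237)) = 1/(8067 + (629/4237 + I*sqrt(1474)/4237)) = 1/(34180508/4237 + I*sqrt(1474)/4237)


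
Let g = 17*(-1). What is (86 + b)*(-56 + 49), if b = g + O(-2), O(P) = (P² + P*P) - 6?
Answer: -497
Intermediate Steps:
O(P) = -6 + 2*P² (O(P) = (P² + P²) - 6 = 2*P² - 6 = -6 + 2*P²)
g = -17
b = -15 (b = -17 + (-6 + 2*(-2)²) = -17 + (-6 + 2*4) = -17 + (-6 + 8) = -17 + 2 = -15)
(86 + b)*(-56 + 49) = (86 - 15)*(-56 + 49) = 71*(-7) = -497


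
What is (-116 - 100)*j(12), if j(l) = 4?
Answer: -864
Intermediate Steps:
(-116 - 100)*j(12) = (-116 - 100)*4 = -216*4 = -864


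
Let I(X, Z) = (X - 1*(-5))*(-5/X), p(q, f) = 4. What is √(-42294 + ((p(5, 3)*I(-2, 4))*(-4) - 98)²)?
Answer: √5230 ≈ 72.319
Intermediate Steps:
I(X, Z) = -5*(5 + X)/X (I(X, Z) = (X + 5)*(-5/X) = (5 + X)*(-5/X) = -5*(5 + X)/X)
√(-42294 + ((p(5, 3)*I(-2, 4))*(-4) - 98)²) = √(-42294 + ((4*(-5 - 25/(-2)))*(-4) - 98)²) = √(-42294 + ((4*(-5 - 25*(-½)))*(-4) - 98)²) = √(-42294 + ((4*(-5 + 25/2))*(-4) - 98)²) = √(-42294 + ((4*(15/2))*(-4) - 98)²) = √(-42294 + (30*(-4) - 98)²) = √(-42294 + (-120 - 98)²) = √(-42294 + (-218)²) = √(-42294 + 47524) = √5230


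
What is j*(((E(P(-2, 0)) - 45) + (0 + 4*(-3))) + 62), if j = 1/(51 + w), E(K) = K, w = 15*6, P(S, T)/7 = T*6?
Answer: 5/141 ≈ 0.035461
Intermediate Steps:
P(S, T) = 42*T (P(S, T) = 7*(T*6) = 7*(6*T) = 42*T)
w = 90
j = 1/141 (j = 1/(51 + 90) = 1/141 ≈ 0.0070922)
j*(((E(P(-2, 0)) - 45) + (0 + 4*(-3))) + 62) = (((42*0 - 45) + (0 + 4*(-3))) + 62)/141 = (((0 - 45) + (0 - 12)) + 62)/141 = ((-45 - 12) + 62)/141 = (-57 + 62)/141 = (1/141)*5 = 5/141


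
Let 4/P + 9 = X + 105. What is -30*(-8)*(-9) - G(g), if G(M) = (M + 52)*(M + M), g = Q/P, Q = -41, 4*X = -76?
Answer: -9327273/8 ≈ -1.1659e+6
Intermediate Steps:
X = -19 (X = (¼)*(-76) = -19)
P = 4/77 (P = 4/(-9 + (-19 + 105)) = 4/(-9 + 86) = 4/77 ≈ 0.051948)
g = -3157/4 (g = -41/4/77 = -41*77/4 = -3157/4 ≈ -789.25)
G(M) = 2*M*(52 + M) (G(M) = (52 + M)*(2*M) = 2*M*(52 + M))
-30*(-8)*(-9) - G(g) = -30*(-8)*(-9) - 2*(-3157)*(52 - 3157/4)/4 = 240*(-9) - 2*(-3157)*(-2949)/(4*4) = -2160 - 1*9309993/8 = -2160 - 9309993/8 = -9327273/8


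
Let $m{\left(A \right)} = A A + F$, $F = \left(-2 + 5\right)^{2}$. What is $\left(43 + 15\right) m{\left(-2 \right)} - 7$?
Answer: $747$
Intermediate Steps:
$F = 9$ ($F = 3^{2} = 9$)
$m{\left(A \right)} = 9 + A^{2}$ ($m{\left(A \right)} = A A + 9 = A^{2} + 9 = 9 + A^{2}$)
$\left(43 + 15\right) m{\left(-2 \right)} - 7 = \left(43 + 15\right) \left(9 + \left(-2\right)^{2}\right) - 7 = 58 \left(9 + 4\right) - 7 = 58 \cdot 13 - 7 = 754 - 7 = 747$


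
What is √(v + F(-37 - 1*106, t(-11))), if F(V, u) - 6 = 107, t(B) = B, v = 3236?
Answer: √3349 ≈ 57.871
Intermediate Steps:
F(V, u) = 113 (F(V, u) = 6 + 107 = 113)
√(v + F(-37 - 1*106, t(-11))) = √(3236 + 113) = √3349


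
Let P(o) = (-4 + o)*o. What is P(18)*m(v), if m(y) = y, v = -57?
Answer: -14364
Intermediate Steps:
P(o) = o*(-4 + o)
P(18)*m(v) = (18*(-4 + 18))*(-57) = (18*14)*(-57) = 252*(-57) = -14364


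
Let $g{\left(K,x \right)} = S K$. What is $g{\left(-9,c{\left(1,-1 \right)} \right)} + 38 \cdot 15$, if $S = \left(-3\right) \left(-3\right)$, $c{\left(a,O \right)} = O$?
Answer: $489$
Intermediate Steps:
$S = 9$
$g{\left(K,x \right)} = 9 K$
$g{\left(-9,c{\left(1,-1 \right)} \right)} + 38 \cdot 15 = 9 \left(-9\right) + 38 \cdot 15 = -81 + 570 = 489$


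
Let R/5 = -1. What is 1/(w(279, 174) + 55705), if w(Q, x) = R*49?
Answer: 1/55460 ≈ 1.8031e-5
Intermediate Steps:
R = -5 (R = 5*(-1) = -5)
w(Q, x) = -245 (w(Q, x) = -5*49 = -245)
1/(w(279, 174) + 55705) = 1/(-245 + 55705) = 1/55460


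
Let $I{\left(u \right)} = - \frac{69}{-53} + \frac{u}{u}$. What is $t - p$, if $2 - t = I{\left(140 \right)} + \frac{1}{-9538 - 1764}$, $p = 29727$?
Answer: $- \frac{17806832141}{599006} \approx -29727.0$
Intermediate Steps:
$I{\left(u \right)} = \frac{122}{53}$ ($I{\left(u \right)} = \left(-69\right) \left(- \frac{1}{53}\right) + 1 = \frac{69}{53} + 1 = \frac{122}{53}$)
$t = - \frac{180779}{599006}$ ($t = 2 - \left(\frac{122}{53} + \frac{1}{-9538 - 1764}\right) = 2 - \left(\frac{122}{53} + \frac{1}{-11302}\right) = 2 - \left(\frac{122}{53} - \frac{1}{11302}\right) = 2 - \frac{1378791}{599006} = - \frac{180779}{599006} \approx -0.3018$)
$t - p = - \frac{180779}{599006} - 29727 = - \frac{17806832141}{599006}$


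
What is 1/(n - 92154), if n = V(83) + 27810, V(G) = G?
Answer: -1/64261 ≈ -1.5562e-5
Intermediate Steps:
n = 27893 (n = 83 + 27810 = 27893)
1/(n - 92154) = 1/(27893 - 92154) = 1/(-64261) = -1/64261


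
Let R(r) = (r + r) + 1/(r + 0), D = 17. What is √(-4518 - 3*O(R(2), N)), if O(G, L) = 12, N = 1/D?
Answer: 3*I*√506 ≈ 67.483*I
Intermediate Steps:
R(r) = 1/r + 2*r (R(r) = 2*r + 1/r = 1/r + 2*r)
N = 1/17 ≈ 0.058824
√(-4518 - 3*O(R(2), N)) = √(-4518 - 3*12) = √(-4518 - 36) = √(-4554) = 3*I*√506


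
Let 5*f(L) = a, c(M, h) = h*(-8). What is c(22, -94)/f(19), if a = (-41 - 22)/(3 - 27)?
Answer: 30080/21 ≈ 1432.4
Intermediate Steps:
a = 21/8 (a = -63/(-24) = -63*(-1/24) = 21/8 ≈ 2.6250)
c(M, h) = -8*h
f(L) = 21/40 (f(L) = (⅕)*(21/8) = 21/40)
c(22, -94)/f(19) = (-8*(-94))/(21/40) = 752*(40/21) = 30080/21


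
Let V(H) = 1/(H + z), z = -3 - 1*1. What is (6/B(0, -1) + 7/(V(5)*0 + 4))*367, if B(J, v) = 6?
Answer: 4037/4 ≈ 1009.3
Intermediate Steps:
z = -4 (z = -3 - 1 = -4)
V(H) = 1/(-4 + H) (V(H) = 1/(H - 4) = 1/(-4 + H))
(6/B(0, -1) + 7/(V(5)*0 + 4))*367 = (6/6 + 7/(0/(-4 + 5) + 4))*367 = (6*(⅙) + 7/(0/1 + 4))*367 = (1 + 7/(1*0 + 4))*367 = (1 + 7/(0 + 4))*367 = (1 + 7/4)*367 = (11/4)*367 = 4037/4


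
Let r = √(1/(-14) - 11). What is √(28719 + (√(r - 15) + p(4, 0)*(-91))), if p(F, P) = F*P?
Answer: √(5628924 + 14*√14*√(-210 + I*√2170))/14 ≈ 169.47 + 0.011496*I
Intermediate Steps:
r = I*√2170/14 (r = √(-1/14 - 11) = √(-155/14) = I*√2170/14 ≈ 3.3274*I)
√(28719 + (√(r - 15) + p(4, 0)*(-91))) = √(28719 + (√(I*√2170/14 - 15) + (4*0)*(-91))) = √(28719 + (√(-15 + I*√2170/14) + 0*(-91))) = √(28719 + (√(-15 + I*√2170/14) + 0)) = √(28719 + √(-15 + I*√2170/14))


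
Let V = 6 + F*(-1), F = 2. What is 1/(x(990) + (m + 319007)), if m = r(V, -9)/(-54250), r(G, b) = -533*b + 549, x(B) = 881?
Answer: 27125/8676959327 ≈ 3.1261e-6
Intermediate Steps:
V = 4 (V = 6 + 2*(-1) = 6 - 2 = 4)
r(G, b) = 549 - 533*b
m = -2673/27125 (m = (549 - 533*(-9))/(-54250) = (549 + 4797)*(-1/54250) = 5346*(-1/54250) = -2673/27125 ≈ -0.098544)
1/(x(990) + (m + 319007)) = 1/(881 + (-2673/27125 + 319007)) = 1/(881 + 8653062202/27125) = 1/(8676959327/27125) = 27125/8676959327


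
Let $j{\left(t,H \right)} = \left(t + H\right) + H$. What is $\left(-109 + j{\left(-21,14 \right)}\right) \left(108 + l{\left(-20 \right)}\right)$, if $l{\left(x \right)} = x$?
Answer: $-8976$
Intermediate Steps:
$j{\left(t,H \right)} = t + 2 H$ ($j{\left(t,H \right)} = \left(H + t\right) + H = t + 2 H$)
$\left(-109 + j{\left(-21,14 \right)}\right) \left(108 + l{\left(-20 \right)}\right) = \left(-109 + \left(-21 + 2 \cdot 14\right)\right) \left(108 - 20\right) = \left(-109 + \left(-21 + 28\right)\right) 88 = \left(-109 + 7\right) 88 = \left(-102\right) 88 = -8976$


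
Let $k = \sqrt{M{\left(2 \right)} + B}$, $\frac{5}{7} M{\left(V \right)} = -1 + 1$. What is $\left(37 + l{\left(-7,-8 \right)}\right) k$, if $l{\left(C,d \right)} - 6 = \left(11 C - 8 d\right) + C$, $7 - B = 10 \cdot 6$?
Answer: $23 i \sqrt{53} \approx 167.44 i$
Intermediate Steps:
$B = -53$ ($B = 7 - 10 \cdot 6 = 7 - 60 = -53$)
$M{\left(V \right)} = 0$ ($M{\left(V \right)} = \frac{7 \left(-1 + 1\right)}{5} = \frac{7}{5} \cdot 0 = 0$)
$l{\left(C,d \right)} = 6 - 8 d + 12 C$ ($l{\left(C,d \right)} = 6 + \left(\left(11 C - 8 d\right) + C\right) = 6 + \left(\left(- 8 d + 11 C\right) + C\right) = 6 + \left(- 8 d + 12 C\right) = 6 - 8 d + 12 C$)
$k = i \sqrt{53}$ ($k = \sqrt{0 - 53} = \sqrt{-53} = i \sqrt{53} \approx 7.2801 i$)
$\left(37 + l{\left(-7,-8 \right)}\right) k = \left(37 + \left(6 - -64 + 12 \left(-7\right)\right)\right) i \sqrt{53} = \left(37 + \left(6 + 64 - 84\right)\right) i \sqrt{53} = \left(37 - 14\right) i \sqrt{53} = 23 i \sqrt{53}$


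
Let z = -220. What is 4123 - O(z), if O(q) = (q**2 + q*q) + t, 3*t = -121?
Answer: -277910/3 ≈ -92637.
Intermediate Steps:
t = -121/3 (t = (1/3)*(-121) = -121/3 ≈ -40.333)
O(q) = -121/3 + 2*q**2 (O(q) = (q**2 + q*q) - 121/3 = (q**2 + q**2) - 121/3 = 2*q**2 - 121/3 = -121/3 + 2*q**2)
4123 - O(z) = 4123 - (-121/3 + 2*(-220)**2) = 4123 - (-121/3 + 2*48400) = 4123 - (-121/3 + 96800) = 4123 - 1*290279/3 = 4123 - 290279/3 = -277910/3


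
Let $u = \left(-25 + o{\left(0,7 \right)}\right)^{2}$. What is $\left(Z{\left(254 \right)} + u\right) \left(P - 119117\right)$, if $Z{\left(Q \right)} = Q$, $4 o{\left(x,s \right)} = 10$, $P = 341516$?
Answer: $\frac{676315359}{4} \approx 1.6908 \cdot 10^{8}$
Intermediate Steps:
$o{\left(x,s \right)} = \frac{5}{2}$ ($o{\left(x,s \right)} = \frac{1}{4} \cdot 10 = \frac{5}{2}$)
$u = \frac{2025}{4}$ ($u = \left(-25 + \frac{5}{2}\right)^{2} = \left(- \frac{45}{2}\right)^{2} = \frac{2025}{4} \approx 506.25$)
$\left(Z{\left(254 \right)} + u\right) \left(P - 119117\right) = \left(254 + \frac{2025}{4}\right) \left(341516 - 119117\right) = \frac{3041}{4} \cdot 222399 = \frac{676315359}{4}$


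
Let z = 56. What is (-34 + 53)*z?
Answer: 1064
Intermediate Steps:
(-34 + 53)*z = (-34 + 53)*56 = 19*56 = 1064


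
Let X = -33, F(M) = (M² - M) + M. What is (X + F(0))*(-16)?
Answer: 528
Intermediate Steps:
F(M) = M²
(X + F(0))*(-16) = (-33 + 0²)*(-16) = (-33 + 0)*(-16) = -33*(-16) = 528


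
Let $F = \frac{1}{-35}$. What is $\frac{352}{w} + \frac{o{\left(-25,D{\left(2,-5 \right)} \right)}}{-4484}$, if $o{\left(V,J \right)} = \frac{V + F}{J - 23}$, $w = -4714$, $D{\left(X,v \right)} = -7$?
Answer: $- \frac{69225661}{924768950} \approx -0.074857$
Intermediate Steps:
$F = - \frac{1}{35} \approx -0.028571$
$o{\left(V,J \right)} = \frac{- \frac{1}{35} + V}{-23 + J}$ ($o{\left(V,J \right)} = \frac{V - \frac{1}{35}}{J - 23} = \frac{- \frac{1}{35} + V}{-23 + J}$)
$\frac{352}{w} + \frac{o{\left(-25,D{\left(2,-5 \right)} \right)}}{-4484} = \frac{352}{-4714} + \frac{\frac{1}{-23 - 7} \left(- \frac{1}{35} - 25\right)}{-4484} = 352 \left(- \frac{1}{4714}\right) + \frac{1}{-30} \left(- \frac{876}{35}\right) \left(- \frac{1}{4484}\right) = - \frac{176}{2357} + \left(- \frac{1}{30}\right) \left(- \frac{876}{35}\right) \left(- \frac{1}{4484}\right) = - \frac{176}{2357} + \frac{146}{175} \left(- \frac{1}{4484}\right) = - \frac{176}{2357} - \frac{73}{392350} = - \frac{69225661}{924768950}$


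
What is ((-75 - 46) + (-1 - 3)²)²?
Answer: 11025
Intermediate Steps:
((-75 - 46) + (-1 - 3)²)² = (-121 + (-4)²)² = (-121 + 16)² = (-105)² = 11025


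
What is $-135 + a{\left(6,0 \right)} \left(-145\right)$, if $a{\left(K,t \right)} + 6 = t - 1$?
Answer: $880$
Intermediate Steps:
$a{\left(K,t \right)} = -7 + t$ ($a{\left(K,t \right)} = -6 + \left(t - 1\right) = -6 + \left(-1 + t\right) = -7 + t$)
$-135 + a{\left(6,0 \right)} \left(-145\right) = -135 + \left(-7 + 0\right) \left(-145\right) = -135 - -1015 = -135 + 1015 = 880$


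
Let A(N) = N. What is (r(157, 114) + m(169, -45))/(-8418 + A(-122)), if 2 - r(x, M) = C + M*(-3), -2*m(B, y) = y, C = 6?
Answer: -103/2440 ≈ -0.042213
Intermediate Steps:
m(B, y) = -y/2
r(x, M) = -4 + 3*M (r(x, M) = 2 - (6 + M*(-3)) = 2 - (6 - 3*M) = 2 + (-6 + 3*M) = -4 + 3*M)
(r(157, 114) + m(169, -45))/(-8418 + A(-122)) = ((-4 + 3*114) - 1/2*(-45))/(-8418 - 122) = ((-4 + 342) + 45/2)/(-8540) = (338 + 45/2)*(-1/8540) = (721/2)*(-1/8540) = -103/2440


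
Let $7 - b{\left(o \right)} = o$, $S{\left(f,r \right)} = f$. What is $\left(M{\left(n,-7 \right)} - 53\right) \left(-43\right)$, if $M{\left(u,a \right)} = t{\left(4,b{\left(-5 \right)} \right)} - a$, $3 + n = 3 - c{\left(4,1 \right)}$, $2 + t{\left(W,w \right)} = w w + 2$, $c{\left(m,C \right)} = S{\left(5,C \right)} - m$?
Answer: $-4214$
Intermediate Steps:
$b{\left(o \right)} = 7 - o$
$c{\left(m,C \right)} = 5 - m$
$t{\left(W,w \right)} = w^{2}$ ($t{\left(W,w \right)} = -2 + \left(w w + 2\right) = -2 + \left(w^{2} + 2\right) = -2 + \left(2 + w^{2}\right) = w^{2}$)
$n = -1$ ($n = -3 + \left(3 - \left(5 - 4\right)\right) = -3 + \left(3 - 1\right) = -3 + 2 = -1$)
$M{\left(u,a \right)} = 144 - a$ ($M{\left(u,a \right)} = \left(7 - -5\right)^{2} - a = \left(7 + 5\right)^{2} - a = 12^{2} - a = 144 - a$)
$\left(M{\left(n,-7 \right)} - 53\right) \left(-43\right) = \left(\left(144 - -7\right) - 53\right) \left(-43\right) = \left(\left(144 + 7\right) - 53\right) \left(-43\right) = \left(151 - 53\right) \left(-43\right) = 98 \left(-43\right) = -4214$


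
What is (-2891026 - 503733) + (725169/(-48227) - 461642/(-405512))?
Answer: -33195154039720905/9778313612 ≈ -3.3948e+6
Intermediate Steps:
(-2891026 - 503733) + (725169/(-48227) - 461642/(-405512)) = -3394759 + (725169*(-1/48227) - 461642*(-1/405512)) = -3394759 + (-725169/48227 + 230821/202756) = -3394759 - 135900561397/9778313612 = -33195154039720905/9778313612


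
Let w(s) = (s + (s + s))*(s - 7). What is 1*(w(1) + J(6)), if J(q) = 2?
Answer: -16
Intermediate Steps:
w(s) = 3*s*(-7 + s) (w(s) = (s + 2*s)*(-7 + s) = (3*s)*(-7 + s) = 3*s*(-7 + s))
1*(w(1) + J(6)) = 1*(3*1*(-7 + 1) + 2) = 1*(3*1*(-6) + 2) = 1*(-18 + 2) = 1*(-16) = -16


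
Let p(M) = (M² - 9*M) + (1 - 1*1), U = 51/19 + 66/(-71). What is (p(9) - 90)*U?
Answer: -213030/1349 ≈ -157.92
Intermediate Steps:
U = 2367/1349 (U = 51*(1/19) + 66*(-1/71) = 51/19 - 66/71 = 2367/1349 ≈ 1.7546)
p(M) = M² - 9*M (p(M) = (M² - 9*M) + (1 - 1) = (M² - 9*M) + 0 = M² - 9*M)
(p(9) - 90)*U = (9*(-9 + 9) - 90)*(2367/1349) = (9*0 - 90)*(2367/1349) = (0 - 90)*(2367/1349) = -90*2367/1349 = -213030/1349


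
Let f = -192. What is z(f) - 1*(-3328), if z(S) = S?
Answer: 3136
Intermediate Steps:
z(f) - 1*(-3328) = -192 - 1*(-3328) = -192 + 3328 = 3136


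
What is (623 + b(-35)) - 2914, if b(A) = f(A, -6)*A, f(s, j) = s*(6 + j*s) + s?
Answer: 263534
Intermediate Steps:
f(s, j) = s + s*(6 + j*s)
b(A) = A²*(7 - 6*A) (b(A) = (A*(7 - 6*A))*A = A²*(7 - 6*A))
(623 + b(-35)) - 2914 = (623 + (-35)²*(7 - 6*(-35))) - 2914 = (623 + 1225*(7 + 210)) - 2914 = (623 + 1225*217) - 2914 = (623 + 265825) - 2914 = 266448 - 2914 = 263534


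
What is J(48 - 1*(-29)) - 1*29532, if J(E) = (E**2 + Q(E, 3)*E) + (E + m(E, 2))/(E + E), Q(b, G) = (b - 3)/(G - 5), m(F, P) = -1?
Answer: -2036766/77 ≈ -26452.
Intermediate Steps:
Q(b, G) = (-3 + b)/(-5 + G)
J(E) = E**2 + E*(3/2 - E/2) + (-1 + E)/(2*E) (J(E) = (E**2 + ((-3 + E)/(-5 + 3))*E) + (E - 1)/(E + E) = (E**2 + ((-3 + E)/(-2))*E) + (-1 + E)/((2*E)) = (E**2 + (-(-3 + E)/2)*E) + (-1 + E)*(1/(2*E)) = (E**2 + (3/2 - E/2)*E) + (-1 + E)/(2*E) = (E**2 + E*(3/2 - E/2)) + (-1 + E)/(2*E) = E**2 + E*(3/2 - E/2) + (-1 + E)/(2*E))
J(48 - 1*(-29)) - 1*29532 = (-1 + (48 - 1*(-29)) + (48 - 1*(-29))**3 + 3*(48 - 1*(-29))**2)/(2*(48 - 1*(-29))) - 1*29532 = (-1 + (48 + 29) + (48 + 29)**3 + 3*(48 + 29)**2)/(2*(48 + 29)) - 29532 = (1/2)*(-1 + 77 + 77**3 + 3*77**2)/77 - 29532 = (1/2)*(1/77)*(-1 + 77 + 456533 + 3*5929) - 29532 = (1/2)*(1/77)*(-1 + 77 + 456533 + 17787) - 29532 = (1/2)*(1/77)*474396 - 29532 = 237198/77 - 29532 = -2036766/77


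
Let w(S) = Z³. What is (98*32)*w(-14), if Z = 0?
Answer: 0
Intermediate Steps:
w(S) = 0 (w(S) = 0³ = 0)
(98*32)*w(-14) = (98*32)*0 = 3136*0 = 0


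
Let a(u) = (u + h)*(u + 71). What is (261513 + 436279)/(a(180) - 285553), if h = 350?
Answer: -697792/152523 ≈ -4.5750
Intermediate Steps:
a(u) = (71 + u)*(350 + u) (a(u) = (u + 350)*(u + 71) = (350 + u)*(71 + u) = (71 + u)*(350 + u))
(261513 + 436279)/(a(180) - 285553) = (261513 + 436279)/((24850 + 180² + 421*180) - 285553) = 697792/((24850 + 32400 + 75780) - 285553) = 697792/(133030 - 285553) = 697792/(-152523) = 697792*(-1/152523) = -697792/152523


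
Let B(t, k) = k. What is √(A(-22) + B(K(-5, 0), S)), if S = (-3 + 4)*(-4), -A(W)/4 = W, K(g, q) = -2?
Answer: 2*√21 ≈ 9.1651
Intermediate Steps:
A(W) = -4*W
S = -4 (S = 1*(-4) = -4)
√(A(-22) + B(K(-5, 0), S)) = √(-4*(-22) - 4) = √(88 - 4) = √84 = 2*√21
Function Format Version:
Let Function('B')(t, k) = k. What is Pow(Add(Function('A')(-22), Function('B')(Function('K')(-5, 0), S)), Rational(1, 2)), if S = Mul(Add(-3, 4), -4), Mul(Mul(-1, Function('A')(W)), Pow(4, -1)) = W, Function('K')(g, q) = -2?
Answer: Mul(2, Pow(21, Rational(1, 2))) ≈ 9.1651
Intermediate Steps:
Function('A')(W) = Mul(-4, W)
S = -4 (S = Mul(1, -4) = -4)
Pow(Add(Function('A')(-22), Function('B')(Function('K')(-5, 0), S)), Rational(1, 2)) = Pow(Add(Mul(-4, -22), -4), Rational(1, 2)) = Pow(Add(88, -4), Rational(1, 2)) = Pow(84, Rational(1, 2)) = Mul(2, Pow(21, Rational(1, 2)))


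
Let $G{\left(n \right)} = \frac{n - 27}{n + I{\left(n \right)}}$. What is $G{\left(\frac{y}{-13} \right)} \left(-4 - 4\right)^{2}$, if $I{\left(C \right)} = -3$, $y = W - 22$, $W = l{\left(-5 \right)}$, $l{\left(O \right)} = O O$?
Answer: $\frac{3776}{7} \approx 539.43$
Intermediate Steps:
$l{\left(O \right)} = O^{2}$
$W = 25$ ($W = \left(-5\right)^{2} = 25$)
$y = 3$ ($y = 25 - 22 = 3$)
$G{\left(n \right)} = \frac{-27 + n}{-3 + n}$ ($G{\left(n \right)} = \frac{n - 27}{n - 3} = \frac{-27 + n}{-3 + n}$)
$G{\left(\frac{y}{-13} \right)} \left(-4 - 4\right)^{2} = \frac{-27 + \frac{3}{-13}}{-3 + \frac{3}{-13}} \left(-4 - 4\right)^{2} = \frac{-27 + 3 \left(- \frac{1}{13}\right)}{-3 + 3 \left(- \frac{1}{13}\right)} \left(-8\right)^{2} = \frac{-27 - \frac{3}{13}}{-3 - \frac{3}{13}} \cdot 64 = \frac{1}{- \frac{42}{13}} \left(- \frac{354}{13}\right) 64 = \left(- \frac{13}{42}\right) \left(- \frac{354}{13}\right) 64 = \frac{59}{7} \cdot 64 = \frac{3776}{7}$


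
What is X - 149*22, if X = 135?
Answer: -3143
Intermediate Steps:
X - 149*22 = 135 - 149*22 = 135 - 3278 = -3143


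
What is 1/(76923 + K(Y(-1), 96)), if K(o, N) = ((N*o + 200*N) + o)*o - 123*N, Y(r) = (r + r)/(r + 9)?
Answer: 16/965137 ≈ 1.6578e-5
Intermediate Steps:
Y(r) = 2*r/(9 + r) (Y(r) = (2*r)/(9 + r) = 2*r/(9 + r))
K(o, N) = -123*N + o*(o + 200*N + N*o) (K(o, N) = ((200*N + N*o) + o)*o - 123*N = (o + 200*N + N*o)*o - 123*N = o*(o + 200*N + N*o) - 123*N = -123*N + o*(o + 200*N + N*o))
1/(76923 + K(Y(-1), 96)) = 1/(76923 + ((2*(-1)/(9 - 1))**2 - 123*96 + 96*(2*(-1)/(9 - 1))**2 + 200*96*(2*(-1)/(9 - 1)))) = 1/(76923 + ((2*(-1)/8)**2 - 11808 + 96*(2*(-1)/8)**2 + 200*96*(2*(-1)/8))) = 1/(76923 + ((2*(-1)*(1/8))**2 - 11808 + 96*(2*(-1)*(1/8))**2 + 200*96*(2*(-1)*(1/8)))) = 1/(76923 + ((-1/4)**2 - 11808 + 96*(-1/4)**2 + 200*96*(-1/4))) = 1/(76923 + (1/16 - 11808 + 96*(1/16) - 4800)) = 1/(76923 + (1/16 - 11808 + 6 - 4800)) = 1/(76923 - 265631/16) = 1/(965137/16) = 16/965137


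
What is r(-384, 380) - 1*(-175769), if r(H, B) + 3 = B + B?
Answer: 176526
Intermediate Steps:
r(H, B) = -3 + 2*B (r(H, B) = -3 + (B + B) = -3 + 2*B)
r(-384, 380) - 1*(-175769) = (-3 + 2*380) - 1*(-175769) = (-3 + 760) + 175769 = 757 + 175769 = 176526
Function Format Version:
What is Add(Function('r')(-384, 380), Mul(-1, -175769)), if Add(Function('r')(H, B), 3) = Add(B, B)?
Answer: 176526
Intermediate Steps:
Function('r')(H, B) = Add(-3, Mul(2, B)) (Function('r')(H, B) = Add(-3, Add(B, B)) = Add(-3, Mul(2, B)))
Add(Function('r')(-384, 380), Mul(-1, -175769)) = Add(Add(-3, Mul(2, 380)), Mul(-1, -175769)) = Add(Add(-3, 760), 175769) = Add(757, 175769) = 176526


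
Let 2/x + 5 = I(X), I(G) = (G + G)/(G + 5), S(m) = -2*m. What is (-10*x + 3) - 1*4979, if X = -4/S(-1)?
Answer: -94484/19 ≈ -4972.8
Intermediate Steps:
X = -2 (X = -4/((-2*(-1))) = -4/2 = -4*1/2 = -2)
I(G) = 2*G/(5 + G) (I(G) = (2*G)/(5 + G) = 2*G/(5 + G))
x = -6/19 (x = 2/(-5 + 2*(-2)/(5 - 2)) = 2/(-5 + 2*(-2)/3) = 2/(-5 + 2*(-2)*(1/3)) = 2/(-5 - 4/3) = 2/(-19/3) = 2*(-3/19) = -6/19 ≈ -0.31579)
(-10*x + 3) - 1*4979 = (-10*(-6/19) + 3) - 1*4979 = (60/19 + 3) - 4979 = 117/19 - 4979 = -94484/19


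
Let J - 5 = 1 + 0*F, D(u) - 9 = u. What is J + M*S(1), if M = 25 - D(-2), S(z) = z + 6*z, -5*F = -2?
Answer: 132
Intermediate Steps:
F = ⅖ (F = -⅕*(-2) = ⅖ ≈ 0.40000)
D(u) = 9 + u
S(z) = 7*z
J = 6 (J = 5 + (1 + 0*(⅖)) = 5 + (1 + 0) = 5 + 1 = 6)
M = 18 (M = 25 - (9 - 2) = 25 - 1*7 = 25 - 7 = 18)
J + M*S(1) = 6 + 18*(7*1) = 6 + 18*7 = 6 + 126 = 132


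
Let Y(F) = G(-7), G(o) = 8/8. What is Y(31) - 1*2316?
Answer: -2315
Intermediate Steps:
G(o) = 1 (G(o) = 8*(1/8) = 1)
Y(F) = 1
Y(31) - 1*2316 = 1 - 1*2316 = 1 - 2316 = -2315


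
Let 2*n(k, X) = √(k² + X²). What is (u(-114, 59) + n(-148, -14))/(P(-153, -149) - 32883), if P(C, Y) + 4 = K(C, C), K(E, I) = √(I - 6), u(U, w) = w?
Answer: -1940333/1081554928 - 164435*√221/1081554928 - 59*I*√159/1081554928 - 5*I*√35139/1081554928 ≈ -0.0040542 - 1.5545e-6*I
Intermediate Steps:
K(E, I) = √(-6 + I)
P(C, Y) = -4 + √(-6 + C)
n(k, X) = √(X² + k²)/2 (n(k, X) = √(k² + X²)/2 = √(X² + k²)/2)
(u(-114, 59) + n(-148, -14))/(P(-153, -149) - 32883) = (59 + √((-14)² + (-148)²)/2)/((-4 + √(-6 - 153)) - 32883) = (59 + √(196 + 21904)/2)/((-4 + √(-159)) - 32883) = (59 + √22100/2)/((-4 + I*√159) - 32883) = (59 + (10*√221)/2)/(-32887 + I*√159) = (59 + 5*√221)/(-32887 + I*√159)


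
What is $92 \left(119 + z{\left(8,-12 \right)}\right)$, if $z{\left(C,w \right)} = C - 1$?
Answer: $11592$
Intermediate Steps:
$z{\left(C,w \right)} = -1 + C$
$92 \left(119 + z{\left(8,-12 \right)}\right) = 92 \left(119 + \left(-1 + 8\right)\right) = 92 \left(119 + 7\right) = 92 \cdot 126 = 11592$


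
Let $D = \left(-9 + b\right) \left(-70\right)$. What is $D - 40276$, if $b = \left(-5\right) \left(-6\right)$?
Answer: $-41746$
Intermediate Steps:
$b = 30$
$D = -1470$ ($D = \left(-9 + 30\right) \left(-70\right) = 21 \left(-70\right) = -1470$)
$D - 40276 = -1470 - 40276 = -41746$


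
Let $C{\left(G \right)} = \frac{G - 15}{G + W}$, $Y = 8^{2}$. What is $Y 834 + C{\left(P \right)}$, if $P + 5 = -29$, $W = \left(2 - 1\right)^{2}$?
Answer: $\frac{1761457}{33} \approx 53378.0$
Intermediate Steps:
$W = 1$ ($W = 1^{2} = 1$)
$Y = 64$
$P = -34$ ($P = -5 - 29 = -34$)
$C{\left(G \right)} = \frac{-15 + G}{1 + G}$ ($C{\left(G \right)} = \frac{G - 15}{G + 1} = \frac{-15 + G}{1 + G}$)
$Y 834 + C{\left(P \right)} = 64 \cdot 834 + \frac{-15 - 34}{1 - 34} = 53376 + \frac{1}{-33} \left(-49\right) = 53376 - - \frac{49}{33} = 53376 + \frac{49}{33} = \frac{1761457}{33}$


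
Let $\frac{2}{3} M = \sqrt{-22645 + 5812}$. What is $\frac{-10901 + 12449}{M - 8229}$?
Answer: $- \frac{131664}{700303} - \frac{24 i \sqrt{16833}}{700303} \approx -0.18801 - 0.0044464 i$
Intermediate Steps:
$M = \frac{3 i \sqrt{16833}}{2}$ ($M = \frac{3 \sqrt{-22645 + 5812}}{2} = \frac{3 \sqrt{-16833}}{2} = \frac{3 i \sqrt{16833}}{2} \approx 194.61 i$)
$\frac{-10901 + 12449}{M - 8229} = \frac{-10901 + 12449}{\frac{3 i \sqrt{16833}}{2} - 8229} = \frac{1548}{-8229 + \frac{3 i \sqrt{16833}}{2}}$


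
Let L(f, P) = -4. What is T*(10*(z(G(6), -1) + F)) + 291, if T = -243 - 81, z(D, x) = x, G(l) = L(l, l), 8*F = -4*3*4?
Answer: 22971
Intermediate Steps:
F = -6 (F = (-4*3*4)/8 = (-12*4)/8 = (⅛)*(-48) = -6)
G(l) = -4
T = -324
T*(10*(z(G(6), -1) + F)) + 291 = -3240*(-1 - 6) + 291 = -3240*(-7) + 291 = -324*(-70) + 291 = 22680 + 291 = 22971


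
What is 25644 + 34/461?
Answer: 11821918/461 ≈ 25644.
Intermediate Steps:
25644 + 34/461 = 11821918/461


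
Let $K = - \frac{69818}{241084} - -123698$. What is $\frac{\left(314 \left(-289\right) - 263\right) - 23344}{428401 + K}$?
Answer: $- \frac{13784339326}{66551082749} \approx -0.20712$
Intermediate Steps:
$K = \frac{14910769407}{120542}$ ($K = \left(-69818\right) \frac{1}{241084} + 123698 = - \frac{34909}{120542} + 123698 = \frac{14910769407}{120542} \approx 1.237 \cdot 10^{5}$)
$\frac{\left(314 \left(-289\right) - 263\right) - 23344}{428401 + K} = \frac{\left(314 \left(-289\right) - 263\right) - 23344}{428401 + \frac{14910769407}{120542}} = \frac{\left(-90746 - 263\right) - 23344}{\frac{66551082749}{120542}} = \left(-91009 - 23344\right) \frac{120542}{66551082749} = \left(-114353\right) \frac{120542}{66551082749} = - \frac{13784339326}{66551082749}$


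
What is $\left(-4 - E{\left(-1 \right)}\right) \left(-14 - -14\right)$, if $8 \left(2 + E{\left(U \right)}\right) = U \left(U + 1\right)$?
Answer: $0$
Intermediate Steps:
$E{\left(U \right)} = -2 + \frac{U \left(1 + U\right)}{8}$ ($E{\left(U \right)} = -2 + \frac{U \left(U + 1\right)}{8} = -2 + \frac{U \left(1 + U\right)}{8}$)
$\left(-4 - E{\left(-1 \right)}\right) \left(-14 - -14\right) = \left(-4 - \left(-2 + \frac{1}{8} \left(-1\right) + \frac{\left(-1\right)^{2}}{8}\right)\right) \left(-14 - -14\right) = \left(-4 - \left(-2 - \frac{1}{8} + \frac{1}{8} \cdot 1\right)\right) \left(-14 + 14\right) = \left(-4 - \left(-2 - \frac{1}{8} + \frac{1}{8}\right)\right) 0 = \left(-4 - -2\right) 0 = \left(-4 + 2\right) 0 = \left(-2\right) 0 = 0$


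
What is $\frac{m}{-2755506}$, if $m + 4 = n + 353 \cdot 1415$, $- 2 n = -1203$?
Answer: $- \frac{333395}{1837004} \approx -0.18149$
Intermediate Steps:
$n = \frac{1203}{2}$ ($n = \left(- \frac{1}{2}\right) \left(-1203\right) = \frac{1203}{2} \approx 601.5$)
$m = \frac{1000185}{2}$ ($m = -4 + \left(\frac{1203}{2} + 353 \cdot 1415\right) = -4 + \left(\frac{1203}{2} + 499495\right) = -4 + \frac{1000193}{2} = \frac{1000185}{2} \approx 5.0009 \cdot 10^{5}$)
$\frac{m}{-2755506} = \frac{1000185}{2 \left(-2755506\right)} = \frac{1000185}{2} \left(- \frac{1}{2755506}\right) = - \frac{333395}{1837004}$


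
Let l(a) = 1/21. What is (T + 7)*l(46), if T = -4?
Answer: ⅐ ≈ 0.14286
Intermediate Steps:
l(a) = 1/21
(T + 7)*l(46) = (-4 + 7)*(1/21) = 3*(1/21) = ⅐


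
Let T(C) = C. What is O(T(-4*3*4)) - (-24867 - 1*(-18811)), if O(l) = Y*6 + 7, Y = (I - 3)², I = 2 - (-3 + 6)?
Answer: 6159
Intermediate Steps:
I = -1 (I = 2 - 1*3 = 2 - 3 = -1)
Y = 16 (Y = (-1 - 3)² = (-4)² = 16)
O(l) = 103 (O(l) = 16*6 + 7 = 96 + 7 = 103)
O(T(-4*3*4)) - (-24867 - 1*(-18811)) = 103 - (-24867 - 1*(-18811)) = 103 - (-24867 + 18811) = 103 - 1*(-6056) = 103 + 6056 = 6159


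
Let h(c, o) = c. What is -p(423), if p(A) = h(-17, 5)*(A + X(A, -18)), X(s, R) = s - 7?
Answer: 14263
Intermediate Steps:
X(s, R) = -7 + s
p(A) = 119 - 34*A (p(A) = -17*(A + (-7 + A)) = -17*(-7 + 2*A) = 119 - 34*A)
-p(423) = -(119 - 34*423) = -(119 - 14382) = -1*(-14263) = 14263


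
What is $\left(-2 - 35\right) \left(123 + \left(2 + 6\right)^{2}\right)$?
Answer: $-6919$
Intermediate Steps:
$\left(-2 - 35\right) \left(123 + \left(2 + 6\right)^{2}\right) = \left(-2 - 35\right) \left(123 + 8^{2}\right) = - 37 \left(123 + 64\right) = \left(-37\right) 187 = -6919$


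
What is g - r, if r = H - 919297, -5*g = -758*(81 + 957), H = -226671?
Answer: 6516644/5 ≈ 1.3033e+6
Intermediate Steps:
g = 786804/5 (g = -(-758)*(81 + 957)/5 = -(-758)*1038/5 = -⅕*(-786804) = 786804/5 ≈ 1.5736e+5)
r = -1145968 (r = -226671 - 919297 = -1145968)
g - r = 786804/5 - 1*(-1145968) = 786804/5 + 1145968 = 6516644/5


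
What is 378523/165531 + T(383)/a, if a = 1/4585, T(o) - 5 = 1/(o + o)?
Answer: 2907864310303/126796746 ≈ 22933.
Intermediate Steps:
T(o) = 5 + 1/(2*o) (T(o) = 5 + 1/(o + o) = 5 + 1/(2*o))
a = 1/4585 ≈ 0.00021810
378523/165531 + T(383)/a = 378523/165531 + (5 + (1/2)/383)/(1/4585) = 378523*(1/165531) + (5 + (1/2)*(1/383))*4585 = 378523/165531 + (5 + 1/766)*4585 = 378523/165531 + (3831/766)*4585 = 378523/165531 + 17565135/766 = 2907864310303/126796746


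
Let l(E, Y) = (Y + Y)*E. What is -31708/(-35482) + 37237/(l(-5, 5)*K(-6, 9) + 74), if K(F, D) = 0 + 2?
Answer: -660209413/461266 ≈ -1431.3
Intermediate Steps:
l(E, Y) = 2*E*Y (l(E, Y) = (2*Y)*E = 2*E*Y)
K(F, D) = 2
-31708/(-35482) + 37237/(l(-5, 5)*K(-6, 9) + 74) = -31708/(-35482) + 37237/((2*(-5)*5)*2 + 74) = -31708*(-1/35482) + 37237/(-50*2 + 74) = 15854/17741 + 37237/(-100 + 74) = 15854/17741 + 37237/(-26) = 15854/17741 + 37237*(-1/26) = 15854/17741 - 37237/26 = -660209413/461266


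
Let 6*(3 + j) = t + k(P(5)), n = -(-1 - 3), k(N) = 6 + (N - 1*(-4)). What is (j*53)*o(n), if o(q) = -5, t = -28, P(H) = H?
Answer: 8215/6 ≈ 1369.2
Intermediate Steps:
k(N) = 10 + N (k(N) = 6 + (N + 4) = 6 + (4 + N) = 10 + N)
n = 4 (n = -1*(-4) = 4)
j = -31/6 (j = -3 + (-28 + (10 + 5))/6 = -3 + (-28 + 15)/6 = -3 + (1/6)*(-13) = -3 - 13/6 = -31/6 ≈ -5.1667)
(j*53)*o(n) = -31/6*53*(-5) = -1643/6*(-5) = 8215/6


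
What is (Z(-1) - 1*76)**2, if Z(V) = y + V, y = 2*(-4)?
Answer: 7225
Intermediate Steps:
y = -8
Z(V) = -8 + V
(Z(-1) - 1*76)**2 = ((-8 - 1) - 1*76)**2 = (-9 - 76)**2 = (-85)**2 = 7225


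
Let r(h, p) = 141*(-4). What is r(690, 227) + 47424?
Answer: 46860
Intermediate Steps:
r(h, p) = -564
r(690, 227) + 47424 = -564 + 47424 = 46860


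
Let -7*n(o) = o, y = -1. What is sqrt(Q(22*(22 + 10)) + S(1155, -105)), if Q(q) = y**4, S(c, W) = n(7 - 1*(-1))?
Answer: I*sqrt(7)/7 ≈ 0.37796*I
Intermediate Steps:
n(o) = -o/7
S(c, W) = -8/7 (S(c, W) = -(7 - 1*(-1))/7 = -(7 + 1)/7 = -1/7*8 = -8/7)
Q(q) = 1 (Q(q) = (-1)**4 = 1)
sqrt(Q(22*(22 + 10)) + S(1155, -105)) = sqrt(1 - 8/7) = sqrt(-1/7) = I*sqrt(7)/7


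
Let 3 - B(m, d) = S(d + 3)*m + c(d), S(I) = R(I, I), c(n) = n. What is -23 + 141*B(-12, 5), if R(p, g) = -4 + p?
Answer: 6463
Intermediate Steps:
S(I) = -4 + I
B(m, d) = 3 - d - m*(-1 + d) (B(m, d) = 3 - ((-4 + (d + 3))*m + d) = 3 - ((-4 + (3 + d))*m + d) = 3 - ((-1 + d)*m + d) = 3 - (m*(-1 + d) + d) = 3 - (d + m*(-1 + d)) = 3 + (-d - m*(-1 + d)) = 3 - d - m*(-1 + d))
-23 + 141*B(-12, 5) = -23 + 141*(3 - 1*5 - 1*(-12)*(-1 + 5)) = -23 + 141*(3 - 5 - 1*(-12)*4) = -23 + 141*(3 - 5 + 48) = -23 + 141*46 = -23 + 6486 = 6463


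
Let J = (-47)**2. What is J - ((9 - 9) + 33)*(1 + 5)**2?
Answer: 1021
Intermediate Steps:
J = 2209
J - ((9 - 9) + 33)*(1 + 5)**2 = 2209 - ((9 - 9) + 33)*(1 + 5)**2 = 2209 - (0 + 33)*6**2 = 2209 - 33*36 = 2209 - 1*1188 = 2209 - 1188 = 1021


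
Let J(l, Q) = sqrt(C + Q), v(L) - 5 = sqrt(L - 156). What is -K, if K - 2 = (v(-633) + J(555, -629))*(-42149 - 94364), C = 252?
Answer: 682563 + 136513*I*sqrt(377) + 136513*I*sqrt(789) ≈ 6.8256e+5 + 6.4851e+6*I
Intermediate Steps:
v(L) = 5 + sqrt(-156 + L) (v(L) = 5 + sqrt(L - 156) = 5 + sqrt(-156 + L))
J(l, Q) = sqrt(252 + Q)
K = -682563 - 136513*I*sqrt(377) - 136513*I*sqrt(789) (K = 2 + ((5 + sqrt(-156 - 633)) + sqrt(252 - 629))*(-42149 - 94364) = 2 + ((5 + sqrt(-789)) + sqrt(-377))*(-136513) = 2 + ((5 + I*sqrt(789)) + I*sqrt(377))*(-136513) = 2 + (5 + I*sqrt(377) + I*sqrt(789))*(-136513) = 2 + (-682565 - 136513*I*sqrt(377) - 136513*I*sqrt(789)) = -682563 - 136513*I*sqrt(377) - 136513*I*sqrt(789) ≈ -6.8256e+5 - 6.4851e+6*I)
-K = -(-682563 - 136513*I*sqrt(377) - 136513*I*sqrt(789)) = 682563 + 136513*I*sqrt(377) + 136513*I*sqrt(789)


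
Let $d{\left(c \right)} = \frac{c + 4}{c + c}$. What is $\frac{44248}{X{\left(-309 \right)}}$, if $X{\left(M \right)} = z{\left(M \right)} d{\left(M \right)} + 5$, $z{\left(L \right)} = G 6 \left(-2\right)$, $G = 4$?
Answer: $- \frac{4557544}{1925} \approx -2367.6$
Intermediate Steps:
$d{\left(c \right)} = \frac{4 + c}{2 c}$
$z{\left(L \right)} = -48$ ($z{\left(L \right)} = 4 \cdot 6 \left(-2\right) = 24 \left(-2\right) = -48$)
$X{\left(M \right)} = 5 - \frac{24 \left(4 + M\right)}{M}$ ($X{\left(M \right)} = - 48 \frac{4 + M}{2 M} + 5 = - \frac{24 \left(4 + M\right)}{M} + 5 = 5 - \frac{24 \left(4 + M\right)}{M}$)
$\frac{44248}{X{\left(-309 \right)}} = \frac{44248}{-19 - \frac{96}{-309}} = \frac{44248}{-19 - - \frac{32}{103}} = \frac{44248}{-19 + \frac{32}{103}} = \frac{44248}{- \frac{1925}{103}} = 44248 \left(- \frac{103}{1925}\right) = - \frac{4557544}{1925}$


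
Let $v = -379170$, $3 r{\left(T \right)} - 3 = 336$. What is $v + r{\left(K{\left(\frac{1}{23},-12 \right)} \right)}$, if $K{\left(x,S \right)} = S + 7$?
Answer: $-379057$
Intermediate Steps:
$K{\left(x,S \right)} = 7 + S$
$r{\left(T \right)} = 113$ ($r{\left(T \right)} = 1 + \frac{1}{3} \cdot 336 = 1 + 112 = 113$)
$v + r{\left(K{\left(\frac{1}{23},-12 \right)} \right)} = -379170 + 113 = -379057$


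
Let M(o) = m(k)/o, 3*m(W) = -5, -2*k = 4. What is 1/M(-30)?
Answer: 18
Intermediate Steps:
k = -2 (k = -1/2*4 = -2)
m(W) = -5/3 (m(W) = (1/3)*(-5) = -5/3)
M(o) = -5/(3*o) (M(o) = -5/3/o = -5/(3*o))
1/M(-30) = 1/(-5/3/(-30)) = 1/(-5/3*(-1/30)) = 1/(1/18) = 18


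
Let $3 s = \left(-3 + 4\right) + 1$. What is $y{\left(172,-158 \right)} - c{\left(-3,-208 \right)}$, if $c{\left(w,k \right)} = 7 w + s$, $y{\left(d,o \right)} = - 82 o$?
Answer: $\frac{38929}{3} \approx 12976.0$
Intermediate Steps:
$s = \frac{2}{3}$ ($s = \frac{\left(-3 + 4\right) + 1}{3} = \frac{1 + 1}{3} = \frac{1}{3} \cdot 2 = \frac{2}{3} \approx 0.66667$)
$c{\left(w,k \right)} = \frac{2}{3} + 7 w$ ($c{\left(w,k \right)} = 7 w + \frac{2}{3} = \frac{2}{3} + 7 w$)
$y{\left(172,-158 \right)} - c{\left(-3,-208 \right)} = \left(-82\right) \left(-158\right) - \left(\frac{2}{3} + 7 \left(-3\right)\right) = 12956 - \left(\frac{2}{3} - 21\right) = 12956 - - \frac{61}{3} = 12956 + \frac{61}{3} = \frac{38929}{3}$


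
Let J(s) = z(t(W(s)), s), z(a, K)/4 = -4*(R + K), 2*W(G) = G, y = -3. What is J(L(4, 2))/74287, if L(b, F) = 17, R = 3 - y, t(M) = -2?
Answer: -368/74287 ≈ -0.0049538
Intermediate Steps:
W(G) = G/2
R = 6 (R = 3 - 1*(-3) = 3 + 3 = 6)
z(a, K) = -96 - 16*K (z(a, K) = 4*(-4*(6 + K)) = 4*(-24 - 4*K) = -96 - 16*K)
J(s) = -96 - 16*s
J(L(4, 2))/74287 = (-96 - 16*17)/74287 = (-96 - 272)*(1/74287) = -368*1/74287 = -368/74287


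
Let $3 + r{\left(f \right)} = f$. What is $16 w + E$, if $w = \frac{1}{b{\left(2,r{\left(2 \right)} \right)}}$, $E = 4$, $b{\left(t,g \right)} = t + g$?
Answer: $20$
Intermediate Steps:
$r{\left(f \right)} = -3 + f$
$b{\left(t,g \right)} = g + t$
$w = 1$ ($w = \frac{1}{\left(-3 + 2\right) + 2} = \frac{1}{-1 + 2} = 1^{-1} = 1$)
$16 w + E = 16 \cdot 1 + 4 = 16 + 4 = 20$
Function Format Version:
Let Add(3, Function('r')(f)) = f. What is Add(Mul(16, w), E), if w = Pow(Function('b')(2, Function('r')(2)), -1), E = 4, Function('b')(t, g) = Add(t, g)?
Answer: 20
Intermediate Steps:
Function('r')(f) = Add(-3, f)
Function('b')(t, g) = Add(g, t)
w = 1 (w = Pow(Add(Add(-3, 2), 2), -1) = Pow(Add(-1, 2), -1) = Pow(1, -1) = 1)
Add(Mul(16, w), E) = Add(Mul(16, 1), 4) = Add(16, 4) = 20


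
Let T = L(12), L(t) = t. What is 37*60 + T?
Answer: 2232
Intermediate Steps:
T = 12
37*60 + T = 37*60 + 12 = 2220 + 12 = 2232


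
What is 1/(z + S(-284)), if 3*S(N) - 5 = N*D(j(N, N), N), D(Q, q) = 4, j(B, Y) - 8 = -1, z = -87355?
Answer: -1/87732 ≈ -1.1398e-5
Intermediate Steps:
j(B, Y) = 7 (j(B, Y) = 8 - 1 = 7)
S(N) = 5/3 + 4*N/3 (S(N) = 5/3 + (N*4)/3 = 5/3 + (4*N)/3 = 5/3 + 4*N/3)
1/(z + S(-284)) = 1/(-87355 + (5/3 + (4/3)*(-284))) = 1/(-87355 + (5/3 - 1136/3)) = 1/(-87355 - 377) = 1/(-87732) = -1/87732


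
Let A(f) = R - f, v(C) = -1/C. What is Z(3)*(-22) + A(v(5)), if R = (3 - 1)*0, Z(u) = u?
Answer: -329/5 ≈ -65.800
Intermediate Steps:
R = 0 (R = 2*0 = 0)
A(f) = -f (A(f) = 0 - f = -f)
Z(3)*(-22) + A(v(5)) = 3*(-22) - (-1)/5 = -66 - (-1)/5 = -66 - 1*(-⅕) = -66 + ⅕ = -329/5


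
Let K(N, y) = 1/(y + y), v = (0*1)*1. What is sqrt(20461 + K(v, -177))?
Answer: sqrt(2564090322)/354 ≈ 143.04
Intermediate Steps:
v = 0 (v = 0*1 = 0)
K(N, y) = 1/(2*y)
sqrt(20461 + K(v, -177)) = sqrt(20461 + (1/2)/(-177)) = sqrt(20461 + (1/2)*(-1/177)) = sqrt(20461 - 1/354) = sqrt(7243193/354) = sqrt(2564090322)/354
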